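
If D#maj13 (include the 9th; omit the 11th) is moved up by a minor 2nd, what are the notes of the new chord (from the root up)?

E, G♯, B, D♯, F♯, C♯

A minor 2nd up from D♯ is E, so the new chord is E major thirteenth.
E — root
G♯ — major 3rd
B — perfect 5th
D♯ — major 7th
F♯ — major 9th
C♯ — major 13th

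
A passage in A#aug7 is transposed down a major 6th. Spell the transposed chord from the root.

C#, E#, G##, B

Transposed root: A# → C# (major 6th down). So we spell C# augmented seventh:
root → C#
3rd (major 3rd) → E#
5th (augmented 5th) → G##
7th (minor 7th) → B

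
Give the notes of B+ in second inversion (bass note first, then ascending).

In root position, B+ is B–D#–F##.
Second inversion puts the fifth (F##) in the bass.

F## B D#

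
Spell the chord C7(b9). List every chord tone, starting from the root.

C7(b9): dominant seventh flat nine on C.
Root: C
Major 3rd (3rd): E
Perfect 5th (5th): G
Minor 7th (7th): Bb
Minor 9th (9th): Db

C E G Bb Db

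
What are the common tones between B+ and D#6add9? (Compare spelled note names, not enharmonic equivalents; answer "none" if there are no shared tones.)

D♯ F𝄪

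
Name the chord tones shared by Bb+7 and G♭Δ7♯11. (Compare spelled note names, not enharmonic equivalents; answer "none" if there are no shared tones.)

Bb+7 = Bb, D, F#, Ab.
G♭Δ7♯11 = Gb, Bb, Db, F, C.
Shared: Bb.

Bb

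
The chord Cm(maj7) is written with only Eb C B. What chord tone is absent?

G

The full Cm(maj7) chord is C, Eb, G, B.
Comparing with the voicing, the perfect 5th (5th) — G — is absent.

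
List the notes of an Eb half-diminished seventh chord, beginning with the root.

E-flat – G-flat – B-double-flat – D-flat

Root E-flat, quality half-diminished seventh:
E-flat — root
G-flat — minor 3rd
B-double-flat — diminished 5th
D-flat — minor 7th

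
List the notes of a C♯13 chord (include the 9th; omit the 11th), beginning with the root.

C♯13: dominant thirteenth on C#.
- root: C#
- major 3rd: E#
- perfect 5th: G#
- minor 7th: B
- major 9th: D#
- major 13th: A#

C# E# G# B D# A#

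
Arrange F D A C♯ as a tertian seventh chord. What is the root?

D

Stacking in thirds gives D – F – A – C♯, so D is the root — D minor-major seventh.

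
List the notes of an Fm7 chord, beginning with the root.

Root F, quality minor seventh:
root → F
3rd (minor 3rd) → Ab
5th (perfect 5th) → C
7th (minor 7th) → Eb

F  Ab  C  Eb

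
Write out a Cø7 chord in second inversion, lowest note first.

In root position, Cø7 is C–Eb–Gb–Bb.
Second inversion puts the fifth (Gb) in the bass.

Gb  Bb  C  Eb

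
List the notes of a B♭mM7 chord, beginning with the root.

Bb Db F A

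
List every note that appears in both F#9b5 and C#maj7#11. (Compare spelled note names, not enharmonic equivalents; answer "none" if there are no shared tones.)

F#9b5 = F#, A#, C, E, G#.
C#maj7#11 = C#, E#, G#, B#, F##.
Shared: G#.

G#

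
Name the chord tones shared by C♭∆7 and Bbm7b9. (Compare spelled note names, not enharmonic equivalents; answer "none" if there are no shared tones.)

Cb – Bb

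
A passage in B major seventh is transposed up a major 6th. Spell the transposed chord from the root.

Transposed root: B → G# (major 6th up). So we spell G# major seventh:
root → G#
3rd (major 3rd) → B#
5th (perfect 5th) → D#
7th (major 7th) → F##

G#  B#  D#  F##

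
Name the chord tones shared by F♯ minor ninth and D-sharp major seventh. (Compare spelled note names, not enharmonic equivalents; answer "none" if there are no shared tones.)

F♯ minor ninth: F-sharp A C-sharp E G-sharp
D-sharp major seventh: D-sharp F-double-sharp A-sharp C-double-sharp
Common to both → none.

none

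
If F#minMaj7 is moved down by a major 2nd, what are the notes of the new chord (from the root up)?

E  G  B  D#

F# down a major 2nd → E. New chord: E minor-major seventh.
E — root
G — minor 3rd
B — perfect 5th
D# — major 7th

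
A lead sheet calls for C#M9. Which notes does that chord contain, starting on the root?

Root C#, quality major ninth:
root → C#
3rd (major 3rd) → E#
5th (perfect 5th) → G#
7th (major 7th) → B#
9th (major 9th) → D#

C# – E# – G# – B# – D#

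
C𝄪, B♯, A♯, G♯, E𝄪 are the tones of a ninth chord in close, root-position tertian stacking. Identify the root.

Arranged so that each adjacent pair is a third by letter name: A♯ – C𝄪 – E𝄪 – G♯ – B♯.
The bottom of that stack, A♯, is the root (this is A♯ dominant ninth sharp five).

A♯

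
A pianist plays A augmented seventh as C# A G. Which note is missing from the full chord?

E#

The full A augmented seventh chord is A, C#, E#, G.
Comparing with the voicing, the augmented 5th (5th) — E# — is absent.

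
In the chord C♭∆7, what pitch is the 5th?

C♭∆7 is built on Cb; its 5th is a perfect 5th above the root.
A fifth above C uses the letter G, and the perfect 5th above Cb is Gb.

Gb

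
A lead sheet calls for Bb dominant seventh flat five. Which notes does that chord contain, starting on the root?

Bb dominant seventh flat five: dominant seventh flat five on Bb.
Root: Bb
Major 3rd (3rd): D
Diminished 5th (5th): Fb
Minor 7th (7th): Ab

Bb – D – Fb – Ab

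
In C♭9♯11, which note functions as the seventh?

C♭9♯11 is built on Cb; its 7th is a minor 7th above the root.
A seventh above C uses the letter B, and the minor 7th above Cb is Bbb.

Bbb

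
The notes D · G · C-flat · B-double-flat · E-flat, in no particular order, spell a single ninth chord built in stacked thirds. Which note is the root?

C-flat

Stacking in thirds gives C-flat – E-flat – G – B-double-flat – D, so C-flat is the root — C-flat dominant seventh sharp nine sharp five.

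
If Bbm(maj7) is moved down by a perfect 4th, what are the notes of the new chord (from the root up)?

B♭ down a perfect 4th → F. New chord: F minor-major seventh.
Root: F
Minor 3rd (3rd): A♭
Perfect 5th (5th): C
Major 7th (7th): E

F  A♭  C  E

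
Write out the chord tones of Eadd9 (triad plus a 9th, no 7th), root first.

Eadd9 is an added-ninth built on E.
Root: E
Major 3rd (3rd): G#
Perfect 5th (5th): B
Major 9th (9th): F#

E – G# – B – F#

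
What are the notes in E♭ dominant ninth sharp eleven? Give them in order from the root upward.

E♭ dominant ninth sharp eleven is a dominant ninth sharp eleven built on E♭.
Root: E♭
Major 3rd (3rd): G
Perfect 5th (5th): B♭
Minor 7th (7th): D♭
Major 9th (9th): F
Augmented 11th (11th): A

E♭, G, B♭, D♭, F, A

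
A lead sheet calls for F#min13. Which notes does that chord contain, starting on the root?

F♯, A, C♯, E, G♯, B, D♯

Root F♯, quality minor thirteenth:
- root: F♯
- minor 3rd: A
- perfect 5th: C♯
- minor 7th: E
- major 9th: G♯
- perfect 11th: B
- major 13th: D♯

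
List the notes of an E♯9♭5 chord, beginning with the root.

E#, G##, B, D#, F##

E♯9♭5: dominant ninth flat five on E#.
E# — root
G## — major 3rd
B — diminished 5th
D# — minor 7th
F## — major 9th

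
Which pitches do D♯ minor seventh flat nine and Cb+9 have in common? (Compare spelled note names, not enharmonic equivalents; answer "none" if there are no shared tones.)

none

D♯ minor seventh flat nine = D♯, F♯, A♯, C♯, E.
Cb+9 = C♭, E♭, G, B𝄫, D♭.
Shared: none.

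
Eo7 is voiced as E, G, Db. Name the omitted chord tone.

Bb

The full Eo7 chord is E, G, Bb, Db.
Comparing with the voicing, the diminished 5th (5th) — Bb — is absent.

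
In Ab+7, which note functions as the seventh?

Root of Ab+7 = Ab. The 7th is a minor 7th: Ab up a minor 7th → Gb.

Gb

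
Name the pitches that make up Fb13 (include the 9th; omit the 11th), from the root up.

Fb13 is a dominant thirteenth built on Fb.
root → Fb
3rd (major 3rd) → Ab
5th (perfect 5th) → Cb
7th (minor 7th) → Ebb
9th (major 9th) → Gb
13th (major 13th) → Db

Fb Ab Cb Ebb Gb Db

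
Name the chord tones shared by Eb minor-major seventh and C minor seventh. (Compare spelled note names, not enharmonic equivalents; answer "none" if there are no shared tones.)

E-flat, B-flat

Eb minor-major seventh = E-flat, G-flat, B-flat, D.
C minor seventh = C, E-flat, G, B-flat.
Shared: E-flat, B-flat.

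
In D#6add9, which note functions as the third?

F𝄪

D#6add9 is built on D♯; its 3rd is a major 3rd above the root.
A third above D uses the letter F, and the major 3rd above D♯ is F𝄪.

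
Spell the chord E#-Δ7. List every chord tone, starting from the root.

E# G# B# D##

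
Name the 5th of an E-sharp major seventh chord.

B#

E-sharp major seventh is built on E#; its 5th is a perfect 5th above the root.
A fifth above E uses the letter B, and the perfect 5th above E# is B#.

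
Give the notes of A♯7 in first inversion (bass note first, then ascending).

C##, E#, G#, A#

A♯7 = A#–C##–E#–G#; first inversion → third (C##) lowest.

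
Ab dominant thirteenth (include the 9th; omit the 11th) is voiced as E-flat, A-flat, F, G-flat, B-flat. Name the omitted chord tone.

C

Ab dominant thirteenth = A-flat, C, E-flat, G-flat, B-flat, F. The voicing lacks the 3rd (major 3rd), C.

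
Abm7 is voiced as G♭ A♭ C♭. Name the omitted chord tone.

Abm7 = A♭, C♭, E♭, G♭. The voicing lacks the 5th (perfect 5th), E♭.

E♭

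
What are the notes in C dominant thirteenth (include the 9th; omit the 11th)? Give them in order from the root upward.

C, E, G, Bb, D, A

Root C, quality dominant thirteenth:
Root: C
Major 3rd (3rd): E
Perfect 5th (5th): G
Minor 7th (7th): Bb
Major 9th (9th): D
Major 13th (13th): A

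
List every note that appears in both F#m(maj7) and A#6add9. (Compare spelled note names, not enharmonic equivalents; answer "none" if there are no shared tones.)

F#m(maj7): F♯ A C♯ E♯
A#6add9: A♯ C𝄪 E♯ F𝄪 B♯
Common to both → E♯.

E♯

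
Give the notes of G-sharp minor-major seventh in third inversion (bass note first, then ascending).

F##, G#, B, D#

G-sharp minor-major seventh = G#–B–D#–F##; third inversion → seventh (F##) lowest.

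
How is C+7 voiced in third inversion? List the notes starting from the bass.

In root position, C+7 is C–E–G♯–B♭.
Third inversion puts the seventh (B♭) in the bass.

B♭ C E G♯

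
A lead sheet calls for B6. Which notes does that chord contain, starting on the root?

Root B, quality major sixth:
B — root
D♯ — major 3rd
F♯ — perfect 5th
G♯ — major 6th

B  D♯  F♯  G♯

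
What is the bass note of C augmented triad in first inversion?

C augmented triad = C–E–G-sharp. First inversion → third in the bass = E.

E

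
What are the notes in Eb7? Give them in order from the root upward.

E♭, G, B♭, D♭

Root E♭, quality dominant seventh:
- root: E♭
- major 3rd: G
- perfect 5th: B♭
- minor 7th: D♭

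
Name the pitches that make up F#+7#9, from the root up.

F#+7#9: dominant seventh sharp nine sharp five on F#.
root → F#
3rd (major 3rd) → A#
5th (augmented 5th) → C##
7th (minor 7th) → E
9th (augmented 9th) → G##

F# – A# – C## – E – G##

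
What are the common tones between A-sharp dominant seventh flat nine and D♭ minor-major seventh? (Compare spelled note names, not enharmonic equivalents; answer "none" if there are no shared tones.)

none

A-sharp dominant seventh flat nine = A-sharp, C-double-sharp, E-sharp, G-sharp, B.
D♭ minor-major seventh = D-flat, F-flat, A-flat, C.
Shared: none.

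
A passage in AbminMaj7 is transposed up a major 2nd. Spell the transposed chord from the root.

B♭, D♭, F, A

Transposed root: A♭ → B♭ (major 2nd up). So we spell B♭ minor-major seventh:
Root: B♭
Minor 3rd (3rd): D♭
Perfect 5th (5th): F
Major 7th (7th): A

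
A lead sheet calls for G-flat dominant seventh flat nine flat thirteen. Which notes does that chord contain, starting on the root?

G-flat, B-flat, D-flat, F-flat, A-double-flat, E-double-flat

G-flat dominant seventh flat nine flat thirteen: dominant seventh flat nine flat thirteen on G-flat.
G-flat — root
B-flat — major 3rd
D-flat — perfect 5th
F-flat — minor 7th
A-double-flat — minor 9th
E-double-flat — minor 13th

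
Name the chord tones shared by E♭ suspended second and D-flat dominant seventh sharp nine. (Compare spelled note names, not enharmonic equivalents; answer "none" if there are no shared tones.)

E♭ suspended second: E-flat F B-flat
D-flat dominant seventh sharp nine: D-flat F A-flat C-flat E
Common to both → F.

F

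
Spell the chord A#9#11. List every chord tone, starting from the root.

A#9#11 is a dominant ninth sharp eleven built on A#.
Root: A#
Major 3rd (3rd): C##
Perfect 5th (5th): E#
Minor 7th (7th): G#
Major 9th (9th): B#
Augmented 11th (11th): D##

A#  C##  E#  G#  B#  D##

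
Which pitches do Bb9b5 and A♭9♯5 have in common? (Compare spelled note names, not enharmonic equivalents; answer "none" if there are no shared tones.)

Bb9b5 = B♭, D, F♭, A♭, C.
A♭9♯5 = A♭, C, E, G♭, B♭.
Shared: B♭, A♭, C.

B♭ A♭ C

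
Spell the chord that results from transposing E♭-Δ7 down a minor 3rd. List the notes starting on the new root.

C, Eb, G, B

Transposed root: Eb → C (minor 3rd down). So we spell C minor-major seventh:
Root: C
Minor 3rd (3rd): Eb
Perfect 5th (5th): G
Major 7th (7th): B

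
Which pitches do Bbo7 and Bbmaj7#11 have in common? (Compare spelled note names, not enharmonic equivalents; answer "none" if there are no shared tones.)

B♭

Bbo7: B♭ D♭ F♭ A𝄫
Bbmaj7#11: B♭ D F A E
Common to both → B♭.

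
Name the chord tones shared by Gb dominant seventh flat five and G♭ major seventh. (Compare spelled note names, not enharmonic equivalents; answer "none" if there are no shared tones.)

G-flat – B-flat

Gb dominant seventh flat five: G-flat B-flat D-double-flat F-flat
G♭ major seventh: G-flat B-flat D-flat F
Common to both → G-flat, B-flat.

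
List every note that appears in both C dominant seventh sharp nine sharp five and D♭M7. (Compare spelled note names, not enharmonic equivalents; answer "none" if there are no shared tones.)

C dominant seventh sharp nine sharp five = C, E, G#, Bb, D#.
D♭M7 = Db, F, Ab, C.
Shared: C.

C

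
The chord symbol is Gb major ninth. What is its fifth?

Root of Gb major ninth = G-flat. The 5th is a perfect 5th: G-flat up a perfect 5th → D-flat.

D-flat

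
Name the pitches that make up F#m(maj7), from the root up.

F#m(maj7): minor-major seventh on F#.
- root: F#
- minor 3rd: A
- perfect 5th: C#
- major 7th: E#

F# A C# E#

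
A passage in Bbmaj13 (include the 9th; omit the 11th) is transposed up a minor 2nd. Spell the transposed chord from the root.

A minor 2nd up from Bb is Cb, so the new chord is Cb major thirteenth.
- root: Cb
- major 3rd: Eb
- perfect 5th: Gb
- major 7th: Bb
- major 9th: Db
- major 13th: Ab

Cb – Eb – Gb – Bb – Db – Ab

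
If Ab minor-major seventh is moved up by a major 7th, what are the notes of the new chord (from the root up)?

G, Bb, D, F#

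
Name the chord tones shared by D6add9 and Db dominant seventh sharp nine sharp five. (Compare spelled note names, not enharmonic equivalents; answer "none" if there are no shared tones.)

D6add9: D F# A B E
Db dominant seventh sharp nine sharp five: Db F A Cb E
Common to both → A, E.

A, E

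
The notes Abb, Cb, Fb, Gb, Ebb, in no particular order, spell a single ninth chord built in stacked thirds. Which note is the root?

Fb

Stacking in thirds gives Fb – Abb – Cb – Ebb – Gb, so Fb is the root — Fb minor ninth.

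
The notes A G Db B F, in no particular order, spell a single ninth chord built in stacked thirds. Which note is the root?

G

Arranged so that each adjacent pair is a third by letter name: G – B – Db – F – A.
The bottom of that stack, G, is the root (this is G dominant ninth flat five).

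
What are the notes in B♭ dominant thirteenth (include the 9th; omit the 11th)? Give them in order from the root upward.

B♭ dominant thirteenth is a dominant thirteenth built on B-flat.
B-flat — root
D — major 3rd
F — perfect 5th
A-flat — minor 7th
C — major 9th
G — major 13th

B-flat – D – F – A-flat – C – G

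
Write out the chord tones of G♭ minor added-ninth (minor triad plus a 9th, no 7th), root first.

G-flat, B-double-flat, D-flat, A-flat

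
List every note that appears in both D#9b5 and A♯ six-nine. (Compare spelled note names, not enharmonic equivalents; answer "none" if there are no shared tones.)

F##, E#

D#9b5: D# F## A C# E#
A♯ six-nine: A# C## E# F## B#
Common to both → F##, E#.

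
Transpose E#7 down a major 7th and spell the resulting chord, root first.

F#, A#, C#, E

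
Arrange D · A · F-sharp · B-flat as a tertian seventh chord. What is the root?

Arranged so that each adjacent pair is a third by letter name: B-flat – D – F-sharp – A.
The bottom of that stack, B-flat, is the root (this is B-flat augmented major seventh).

B-flat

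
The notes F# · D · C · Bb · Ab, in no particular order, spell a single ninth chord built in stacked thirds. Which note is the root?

Arranged so that each adjacent pair is a third by letter name: Bb – D – F# – Ab – C.
The bottom of that stack, Bb, is the root (this is Bb dominant ninth sharp five).

Bb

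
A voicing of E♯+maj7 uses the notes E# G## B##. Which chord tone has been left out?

D##

E♯+maj7 = E#, G##, B##, D##. The voicing lacks the 7th (major 7th), D##.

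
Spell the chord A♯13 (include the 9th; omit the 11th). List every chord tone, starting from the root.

Root A#, quality dominant thirteenth:
root → A#
3rd (major 3rd) → C##
5th (perfect 5th) → E#
7th (minor 7th) → G#
9th (major 9th) → B#
13th (major 13th) → F##

A#, C##, E#, G#, B#, F##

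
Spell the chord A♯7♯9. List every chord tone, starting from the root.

A♯, C𝄪, E♯, G♯, B𝄪

Root A♯, quality dominant seventh sharp nine:
root → A♯
3rd (major 3rd) → C𝄪
5th (perfect 5th) → E♯
7th (minor 7th) → G♯
9th (augmented 9th) → B𝄪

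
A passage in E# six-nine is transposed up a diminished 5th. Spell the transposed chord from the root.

B  D-sharp  F-sharp  G-sharp  C-sharp

Transposed root: E-sharp → B (diminished 5th up). So we spell B six-nine:
- root: B
- major 3rd: D-sharp
- perfect 5th: F-sharp
- major 6th: G-sharp
- major 9th: C-sharp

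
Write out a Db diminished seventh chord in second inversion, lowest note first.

A-double-flat, C-double-flat, D-flat, F-flat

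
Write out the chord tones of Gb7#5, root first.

Gb, Bb, D, Fb

Gb7#5 is an augmented seventh built on Gb.
root → Gb
3rd (major 3rd) → Bb
5th (augmented 5th) → D
7th (minor 7th) → Fb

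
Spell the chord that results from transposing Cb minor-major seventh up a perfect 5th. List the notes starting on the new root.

G-flat B-double-flat D-flat F

Transposed root: C-flat → G-flat (perfect 5th up). So we spell G-flat minor-major seventh:
- root: G-flat
- minor 3rd: B-double-flat
- perfect 5th: D-flat
- major 7th: F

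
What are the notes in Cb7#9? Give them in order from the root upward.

Cb7#9 is a dominant seventh sharp nine built on Cb.
root → Cb
3rd (major 3rd) → Eb
5th (perfect 5th) → Gb
7th (minor 7th) → Bbb
9th (augmented 9th) → D

Cb, Eb, Gb, Bbb, D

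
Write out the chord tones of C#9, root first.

C#  E#  G#  B  D#

Root C#, quality dominant ninth:
- root: C#
- major 3rd: E#
- perfect 5th: G#
- minor 7th: B
- major 9th: D#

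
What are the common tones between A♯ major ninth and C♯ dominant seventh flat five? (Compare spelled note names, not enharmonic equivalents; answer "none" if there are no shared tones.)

E-sharp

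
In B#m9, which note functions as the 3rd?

B#m9 is built on B#; its 3rd is a minor 3rd above the root.
A third above B uses the letter D, and the minor 3rd above B# is D#.

D#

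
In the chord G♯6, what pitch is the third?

G♯6 is built on G#; its 3rd is a major 3rd above the root.
A third above G uses the letter B, and the major 3rd above G# is B#.

B#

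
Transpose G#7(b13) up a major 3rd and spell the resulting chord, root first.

B# – D## – F## – A# – G#

A major 3rd up from G# is B#, so the new chord is B# dominant seventh flat thirteen.
Root: B#
Major 3rd (3rd): D##
Perfect 5th (5th): F##
Minor 7th (7th): A#
Minor 13th (13th): G#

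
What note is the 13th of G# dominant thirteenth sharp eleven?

Root of G# dominant thirteenth sharp eleven = G-sharp. The 13th is a major 13th: G-sharp up a major 13th → E-sharp.

E-sharp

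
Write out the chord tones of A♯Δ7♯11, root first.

Root A#, quality major seventh sharp eleven:
A# — root
C## — major 3rd
E# — perfect 5th
G## — major 7th
D## — augmented 11th

A#, C##, E#, G##, D##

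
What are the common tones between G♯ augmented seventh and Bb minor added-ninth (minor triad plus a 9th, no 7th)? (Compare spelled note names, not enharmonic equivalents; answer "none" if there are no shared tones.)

G♯ augmented seventh: G-sharp B-sharp D-double-sharp F-sharp
Bb minor added-ninth: B-flat D-flat F C
Common to both → none.

none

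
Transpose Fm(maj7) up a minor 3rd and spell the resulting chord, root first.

Ab, Cb, Eb, G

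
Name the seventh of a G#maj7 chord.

Root of G#maj7 = G#. The 7th is a major 7th: G# up a major 7th → F##.

F##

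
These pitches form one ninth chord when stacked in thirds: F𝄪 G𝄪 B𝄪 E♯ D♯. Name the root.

E♯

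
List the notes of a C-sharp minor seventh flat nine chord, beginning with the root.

C-sharp E G-sharp B D

C-sharp minor seventh flat nine is a minor seventh flat nine built on C-sharp.
root → C-sharp
3rd (minor 3rd) → E
5th (perfect 5th) → G-sharp
7th (minor 7th) → B
9th (minor 9th) → D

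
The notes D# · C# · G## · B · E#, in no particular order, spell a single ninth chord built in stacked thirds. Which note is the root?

C#

Arranged so that each adjacent pair is a third by letter name: C# – E# – G## – B – D#.
The bottom of that stack, C#, is the root (this is C# dominant ninth sharp five).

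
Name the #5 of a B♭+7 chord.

Root of B♭+7 = B♭. The 5th is an augmented 5th: B♭ up an augmented 5th → F♯.

F♯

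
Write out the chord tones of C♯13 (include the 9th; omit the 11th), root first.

C# E# G# B D# A#

C♯13 is a dominant thirteenth built on C#.
- root: C#
- major 3rd: E#
- perfect 5th: G#
- minor 7th: B
- major 9th: D#
- major 13th: A#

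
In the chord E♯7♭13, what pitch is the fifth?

Root of E♯7♭13 = E#. The 5th is a perfect 5th: E# up a perfect 5th → B#.

B#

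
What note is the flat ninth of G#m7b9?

Root of G#m7b9 = G♯. The 9th is a minor 9th: G♯ up a minor 9th → A.

A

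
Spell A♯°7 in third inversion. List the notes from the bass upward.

G, A#, C#, E

A♯°7 = A#–C#–E–G; third inversion → seventh (G) lowest.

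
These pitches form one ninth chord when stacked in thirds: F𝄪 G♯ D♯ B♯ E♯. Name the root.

E♯

Arranged so that each adjacent pair is a third by letter name: E♯ – G♯ – B♯ – D♯ – F𝄪.
The bottom of that stack, E♯, is the root (this is E♯ minor ninth).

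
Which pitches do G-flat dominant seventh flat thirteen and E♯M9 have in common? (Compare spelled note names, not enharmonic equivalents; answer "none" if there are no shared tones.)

none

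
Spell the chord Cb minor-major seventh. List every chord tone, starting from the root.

Cb minor-major seventh: minor-major seventh on Cb.
Root: Cb
Minor 3rd (3rd): Ebb
Perfect 5th (5th): Gb
Major 7th (7th): Bb

Cb, Ebb, Gb, Bb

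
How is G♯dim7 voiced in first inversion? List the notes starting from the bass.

B – D – F – G#

G♯dim7 = G#–B–D–F; first inversion → third (B) lowest.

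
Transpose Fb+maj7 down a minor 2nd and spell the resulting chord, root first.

Eb, G, B, D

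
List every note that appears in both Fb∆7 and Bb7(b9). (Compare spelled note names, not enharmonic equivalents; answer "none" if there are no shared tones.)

Fb∆7: F♭ A♭ C♭ E♭
Bb7(b9): B♭ D F A♭ C♭
Common to both → A♭, C♭.

A♭, C♭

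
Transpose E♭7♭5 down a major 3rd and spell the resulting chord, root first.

Eb down a major 3rd → Cb. New chord: Cb dominant seventh flat five.
root → Cb
3rd (major 3rd) → Eb
5th (diminished 5th) → Gbb
7th (minor 7th) → Bbb

Cb, Eb, Gbb, Bbb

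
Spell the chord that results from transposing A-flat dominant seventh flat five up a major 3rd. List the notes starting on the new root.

C, E, G-flat, B-flat

Transposed root: A-flat → C (major 3rd up). So we spell C dominant seventh flat five:
C — root
E — major 3rd
G-flat — diminished 5th
B-flat — minor 7th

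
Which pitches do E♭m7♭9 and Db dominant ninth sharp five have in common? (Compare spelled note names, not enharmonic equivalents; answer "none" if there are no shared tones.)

E♭m7♭9 = Eb, Gb, Bb, Db, Fb.
Db dominant ninth sharp five = Db, F, A, Cb, Eb.
Shared: Eb, Db.

Eb Db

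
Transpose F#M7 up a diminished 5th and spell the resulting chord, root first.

C E G B

A diminished 5th up from F# is C, so the new chord is C major seventh.
C — root
E — major 3rd
G — perfect 5th
B — major 7th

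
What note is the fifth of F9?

F9 is built on F; its 5th is a perfect 5th above the root.
A fifth above F uses the letter C, and the perfect 5th above F is C.

C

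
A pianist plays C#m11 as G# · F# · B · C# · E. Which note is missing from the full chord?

D#

C#m11 = C#, E, G#, B, D#, F#. The voicing lacks the 9th (major 9th), D#.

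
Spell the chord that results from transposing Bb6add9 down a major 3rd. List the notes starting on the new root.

Transposed root: Bb → Gb (major 3rd down). So we spell Gb six-nine:
root → Gb
3rd (major 3rd) → Bb
5th (perfect 5th) → Db
6th (major 6th) → Eb
9th (major 9th) → Ab

Gb, Bb, Db, Eb, Ab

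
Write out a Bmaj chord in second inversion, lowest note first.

In root position, Bmaj is B–D#–F#.
Second inversion puts the fifth (F#) in the bass.

F# – B – D#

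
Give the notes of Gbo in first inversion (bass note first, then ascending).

Gbo = Gb–Bbb–Dbb; first inversion → third (Bbb) lowest.

Bbb, Dbb, Gb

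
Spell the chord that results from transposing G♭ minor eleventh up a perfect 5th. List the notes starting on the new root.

Gb up a perfect 5th → Db. New chord: Db minor eleventh.
- root: Db
- minor 3rd: Fb
- perfect 5th: Ab
- minor 7th: Cb
- major 9th: Eb
- perfect 11th: Gb

Db Fb Ab Cb Eb Gb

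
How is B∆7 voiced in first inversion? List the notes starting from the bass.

D♯, F♯, A♯, B

In root position, B∆7 is B–D♯–F♯–A♯.
First inversion puts the third (D♯) in the bass.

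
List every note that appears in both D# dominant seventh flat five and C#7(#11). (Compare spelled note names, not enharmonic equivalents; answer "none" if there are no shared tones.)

D# dominant seventh flat five = D#, F##, A, C#.
C#7(#11) = C#, E#, G#, B, F##.
Shared: F##, C#.

F##, C#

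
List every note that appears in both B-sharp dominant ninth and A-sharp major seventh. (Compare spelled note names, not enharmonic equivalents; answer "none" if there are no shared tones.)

A-sharp  C-double-sharp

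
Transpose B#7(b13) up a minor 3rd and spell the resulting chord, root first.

D# – F## – A# – C# – B

B# up a minor 3rd → D#. New chord: D# dominant seventh flat thirteen.
root → D#
3rd (major 3rd) → F##
5th (perfect 5th) → A#
7th (minor 7th) → C#
13th (minor 13th) → B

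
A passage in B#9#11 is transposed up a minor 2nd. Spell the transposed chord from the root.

C#, E#, G#, B, D#, F##

Transposed root: B# → C# (minor 2nd up). So we spell C# dominant ninth sharp eleven:
root → C#
3rd (major 3rd) → E#
5th (perfect 5th) → G#
7th (minor 7th) → B
9th (major 9th) → D#
11th (augmented 11th) → F##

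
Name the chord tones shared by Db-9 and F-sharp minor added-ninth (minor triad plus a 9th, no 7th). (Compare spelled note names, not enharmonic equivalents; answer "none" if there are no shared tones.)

none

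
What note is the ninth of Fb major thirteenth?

Fb major thirteenth is built on Fb; its 9th is a major 9th above the root.
A second above F uses the letter G, and the major 9th above Fb is Gb.

Gb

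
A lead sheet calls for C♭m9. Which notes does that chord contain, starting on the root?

C♭m9 is a minor ninth built on Cb.
root → Cb
3rd (minor 3rd) → Ebb
5th (perfect 5th) → Gb
7th (minor 7th) → Bbb
9th (major 9th) → Db

Cb – Ebb – Gb – Bbb – Db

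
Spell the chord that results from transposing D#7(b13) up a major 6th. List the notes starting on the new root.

A major 6th up from D♯ is B♯, so the new chord is B♯ dominant seventh flat thirteen.
root → B♯
3rd (major 3rd) → D𝄪
5th (perfect 5th) → F𝄪
7th (minor 7th) → A♯
13th (minor 13th) → G♯

B♯, D𝄪, F𝄪, A♯, G♯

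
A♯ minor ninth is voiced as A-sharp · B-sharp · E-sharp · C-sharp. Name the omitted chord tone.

G-sharp

The full A♯ minor ninth chord is A-sharp, C-sharp, E-sharp, G-sharp, B-sharp.
Comparing with the voicing, the minor 7th (7th) — G-sharp — is absent.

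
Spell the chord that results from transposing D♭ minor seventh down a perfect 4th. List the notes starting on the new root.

A perfect 4th down from D-flat is A-flat, so the new chord is A-flat minor seventh.
Root: A-flat
Minor 3rd (3rd): C-flat
Perfect 5th (5th): E-flat
Minor 7th (7th): G-flat

A-flat, C-flat, E-flat, G-flat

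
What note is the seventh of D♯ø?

D♯ø is built on D#; its 7th is a minor 7th above the root.
A seventh above D uses the letter C, and the minor 7th above D# is C#.

C#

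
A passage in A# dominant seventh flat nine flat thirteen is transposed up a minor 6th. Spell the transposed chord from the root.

F-sharp – A-sharp – C-sharp – E – G – D

Transposed root: A-sharp → F-sharp (minor 6th up). So we spell F-sharp dominant seventh flat nine flat thirteen:
Root: F-sharp
Major 3rd (3rd): A-sharp
Perfect 5th (5th): C-sharp
Minor 7th (7th): E
Minor 9th (9th): G
Minor 13th (13th): D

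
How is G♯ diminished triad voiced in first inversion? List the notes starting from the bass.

In root position, G♯ diminished triad is G#–B–D.
First inversion puts the third (B) in the bass.

B – D – G#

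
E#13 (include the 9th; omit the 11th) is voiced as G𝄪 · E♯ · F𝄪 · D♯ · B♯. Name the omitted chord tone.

The full E#13 chord is E♯, G𝄪, B♯, D♯, F𝄪, C𝄪.
Comparing with the voicing, the major 13th (13th) — C𝄪 — is absent.

C𝄪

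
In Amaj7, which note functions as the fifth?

Amaj7 is built on A; its 5th is a perfect 5th above the root.
A fifth above A uses the letter E, and the perfect 5th above A is E.

E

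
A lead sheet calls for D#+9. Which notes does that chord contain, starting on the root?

Root D#, quality dominant ninth sharp five:
Root: D#
Major 3rd (3rd): F##
Augmented 5th (5th): A##
Minor 7th (7th): C#
Major 9th (9th): E#

D#, F##, A##, C#, E#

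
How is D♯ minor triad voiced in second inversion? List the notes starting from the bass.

A-sharp, D-sharp, F-sharp

In root position, D♯ minor triad is D-sharp–F-sharp–A-sharp.
Second inversion puts the fifth (A-sharp) in the bass.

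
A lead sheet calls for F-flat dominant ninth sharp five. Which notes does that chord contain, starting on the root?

Fb, Ab, C, Ebb, Gb

F-flat dominant ninth sharp five: dominant ninth sharp five on Fb.
- root: Fb
- major 3rd: Ab
- augmented 5th: C
- minor 7th: Ebb
- major 9th: Gb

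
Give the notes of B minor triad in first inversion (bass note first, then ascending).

B minor triad = B–D–F-sharp; first inversion → third (D) lowest.

D, F-sharp, B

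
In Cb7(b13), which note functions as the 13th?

Cb7(b13) is built on Cb; its 13th is a minor 13th above the root.
A sixth above C uses the letter A, and the minor 13th above Cb is Abb.

Abb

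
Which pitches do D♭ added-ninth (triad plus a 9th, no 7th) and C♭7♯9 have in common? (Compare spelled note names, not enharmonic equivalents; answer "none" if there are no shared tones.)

D♭ added-ninth: Db F Ab Eb
C♭7♯9: Cb Eb Gb Bbb D
Common to both → Eb.

Eb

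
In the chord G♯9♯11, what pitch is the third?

B#

G♯9♯11 is built on G#; its 3rd is a major 3rd above the root.
A third above G uses the letter B, and the major 3rd above G# is B#.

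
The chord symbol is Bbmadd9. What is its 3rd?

Root of Bbmadd9 = B♭. The 3rd is a minor 3rd: B♭ up a minor 3rd → D♭.

D♭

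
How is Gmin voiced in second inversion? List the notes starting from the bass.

Gmin = G–B♭–D; second inversion → fifth (D) lowest.

D, G, B♭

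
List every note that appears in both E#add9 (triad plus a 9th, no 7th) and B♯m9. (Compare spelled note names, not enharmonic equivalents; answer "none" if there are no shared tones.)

E#add9 = E#, G##, B#, F##.
B♯m9 = B#, D#, F##, A#, C##.
Shared: B#, F##.

B#  F##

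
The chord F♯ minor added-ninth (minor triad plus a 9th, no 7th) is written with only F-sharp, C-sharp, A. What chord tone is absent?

The full F♯ minor added-ninth chord is F-sharp, A, C-sharp, G-sharp.
Comparing with the voicing, the major 9th (9th) — G-sharp — is absent.

G-sharp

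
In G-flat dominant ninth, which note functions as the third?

G-flat dominant ninth is built on Gb; its 3rd is a major 3rd above the root.
A third above G uses the letter B, and the major 3rd above Gb is Bb.

Bb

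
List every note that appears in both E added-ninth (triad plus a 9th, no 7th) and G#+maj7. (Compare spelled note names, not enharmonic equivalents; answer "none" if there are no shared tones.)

G#

E added-ninth = E, G#, B, F#.
G#+maj7 = G#, B#, D##, F##.
Shared: G#.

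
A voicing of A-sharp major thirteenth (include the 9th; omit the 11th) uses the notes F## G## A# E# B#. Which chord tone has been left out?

A-sharp major thirteenth = A#, C##, E#, G##, B#, F##. The voicing lacks the 3rd (major 3rd), C##.

C##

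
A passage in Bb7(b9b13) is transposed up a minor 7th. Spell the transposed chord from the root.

A minor 7th up from Bb is Ab, so the new chord is Ab dominant seventh flat nine flat thirteen.
Ab — root
C — major 3rd
Eb — perfect 5th
Gb — minor 7th
Bbb — minor 9th
Fb — minor 13th

Ab C Eb Gb Bbb Fb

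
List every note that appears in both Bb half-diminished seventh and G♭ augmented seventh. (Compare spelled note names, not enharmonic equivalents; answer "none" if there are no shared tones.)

Bb, Fb

Bb half-diminished seventh: Bb Db Fb Ab
G♭ augmented seventh: Gb Bb D Fb
Common to both → Bb, Fb.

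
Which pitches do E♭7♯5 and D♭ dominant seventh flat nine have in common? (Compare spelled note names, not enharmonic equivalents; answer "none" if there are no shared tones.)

E♭7♯5: E♭ G B D♭
D♭ dominant seventh flat nine: D♭ F A♭ C♭ E𝄫
Common to both → D♭.

D♭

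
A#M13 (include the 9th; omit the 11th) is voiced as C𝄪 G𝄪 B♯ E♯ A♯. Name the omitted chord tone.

F𝄪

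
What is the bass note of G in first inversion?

B

G in root position is G–B–D.
First inversion places the third in the bass, which is B.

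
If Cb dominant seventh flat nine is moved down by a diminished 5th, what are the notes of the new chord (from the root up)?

Transposed root: C-flat → F (diminished 5th down). So we spell F dominant seventh flat nine:
- root: F
- major 3rd: A
- perfect 5th: C
- minor 7th: E-flat
- minor 9th: G-flat

F A C E-flat G-flat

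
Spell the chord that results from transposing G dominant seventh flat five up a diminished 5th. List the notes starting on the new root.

D-flat  F  A-double-flat  C-flat

A diminished 5th up from G is D-flat, so the new chord is D-flat dominant seventh flat five.
root → D-flat
3rd (major 3rd) → F
5th (diminished 5th) → A-double-flat
7th (minor 7th) → C-flat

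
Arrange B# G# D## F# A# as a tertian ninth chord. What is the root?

G#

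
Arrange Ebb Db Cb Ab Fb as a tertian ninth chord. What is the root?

Db

Stacking in thirds gives Db – Fb – Ab – Cb – Ebb, so Db is the root — Db minor seventh flat nine.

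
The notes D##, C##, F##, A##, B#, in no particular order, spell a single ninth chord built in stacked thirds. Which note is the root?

Stacking in thirds gives B# – D## – F## – A## – C##, so B# is the root — B# major ninth.

B#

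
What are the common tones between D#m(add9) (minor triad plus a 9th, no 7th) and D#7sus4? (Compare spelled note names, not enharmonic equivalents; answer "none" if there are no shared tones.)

D#, A#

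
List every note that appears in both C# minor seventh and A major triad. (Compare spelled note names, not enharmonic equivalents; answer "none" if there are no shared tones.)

C-sharp – E

C# minor seventh: C-sharp E G-sharp B
A major triad: A C-sharp E
Common to both → C-sharp, E.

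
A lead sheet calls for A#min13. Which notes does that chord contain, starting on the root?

A# – C# – E# – G# – B# – D# – F##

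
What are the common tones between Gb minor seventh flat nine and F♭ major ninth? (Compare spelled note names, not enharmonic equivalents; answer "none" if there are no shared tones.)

Gb Fb

Gb minor seventh flat nine: Gb Bbb Db Fb Abb
F♭ major ninth: Fb Ab Cb Eb Gb
Common to both → Gb, Fb.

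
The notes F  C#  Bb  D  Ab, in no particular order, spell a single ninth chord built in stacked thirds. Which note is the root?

Bb

Stacking in thirds gives Bb – D – F – Ab – C#, so Bb is the root — Bb dominant seventh sharp nine.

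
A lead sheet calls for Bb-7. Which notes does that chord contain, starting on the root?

Bb, Db, F, Ab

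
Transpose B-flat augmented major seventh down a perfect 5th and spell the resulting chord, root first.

Transposed root: B-flat → E-flat (perfect 5th down). So we spell E-flat augmented major seventh:
- root: E-flat
- major 3rd: G
- augmented 5th: B
- major 7th: D

E-flat, G, B, D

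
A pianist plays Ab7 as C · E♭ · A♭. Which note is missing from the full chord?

G♭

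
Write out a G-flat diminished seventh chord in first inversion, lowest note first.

In root position, G-flat diminished seventh is G-flat–B-double-flat–D-double-flat–F-double-flat.
First inversion puts the third (B-double-flat) in the bass.

B-double-flat  D-double-flat  F-double-flat  G-flat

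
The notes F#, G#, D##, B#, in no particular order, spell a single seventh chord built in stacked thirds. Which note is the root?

Stacking in thirds gives G# – B# – D## – F#, so G# is the root — G# augmented seventh.

G#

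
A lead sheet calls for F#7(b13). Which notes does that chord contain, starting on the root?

F#, A#, C#, E, D

F#7(b13) is a dominant seventh flat thirteen built on F#.
Root: F#
Major 3rd (3rd): A#
Perfect 5th (5th): C#
Minor 7th (7th): E
Minor 13th (13th): D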